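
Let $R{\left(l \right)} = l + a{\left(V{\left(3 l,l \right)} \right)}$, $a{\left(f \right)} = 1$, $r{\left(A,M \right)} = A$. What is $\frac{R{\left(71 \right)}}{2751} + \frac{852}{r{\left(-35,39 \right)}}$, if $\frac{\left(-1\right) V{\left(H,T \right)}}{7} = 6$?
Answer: $- \frac{111492}{4585} \approx -24.317$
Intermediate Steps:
$V{\left(H,T \right)} = -42$ ($V{\left(H,T \right)} = \left(-7\right) 6 = -42$)
$R{\left(l \right)} = 1 + l$ ($R{\left(l \right)} = l + 1 = 1 + l$)
$\frac{R{\left(71 \right)}}{2751} + \frac{852}{r{\left(-35,39 \right)}} = \frac{1 + 71}{2751} + \frac{852}{-35} = 72 \cdot \frac{1}{2751} + 852 \left(- \frac{1}{35}\right) = \frac{24}{917} - \frac{852}{35} = - \frac{111492}{4585}$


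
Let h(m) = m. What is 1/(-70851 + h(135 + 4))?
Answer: -1/70712 ≈ -1.4142e-5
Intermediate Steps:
1/(-70851 + h(135 + 4)) = 1/(-70851 + (135 + 4)) = 1/(-70851 + 139) = 1/(-70712) = -1/70712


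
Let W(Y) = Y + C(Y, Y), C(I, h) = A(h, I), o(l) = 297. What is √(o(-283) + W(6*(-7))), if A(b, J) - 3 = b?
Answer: 6*√6 ≈ 14.697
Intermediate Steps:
A(b, J) = 3 + b
C(I, h) = 3 + h
W(Y) = 3 + 2*Y (W(Y) = Y + (3 + Y) = 3 + 2*Y)
√(o(-283) + W(6*(-7))) = √(297 + (3 + 2*(6*(-7)))) = √(297 + (3 + 2*(-42))) = √(297 + (3 - 84)) = √(297 - 81) = √216 = 6*√6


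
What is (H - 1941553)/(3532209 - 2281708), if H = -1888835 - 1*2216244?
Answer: -6046632/1250501 ≈ -4.8354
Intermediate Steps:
H = -4105079 (H = -1888835 - 2216244 = -4105079)
(H - 1941553)/(3532209 - 2281708) = (-4105079 - 1941553)/(3532209 - 2281708) = -6046632/1250501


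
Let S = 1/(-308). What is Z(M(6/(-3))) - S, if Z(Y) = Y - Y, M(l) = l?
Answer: 1/308 ≈ 0.0032468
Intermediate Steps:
Z(Y) = 0
S = -1/308 ≈ -0.0032468
Z(M(6/(-3))) - S = 0 - 1*(-1/308) = 0 + 1/308 = 1/308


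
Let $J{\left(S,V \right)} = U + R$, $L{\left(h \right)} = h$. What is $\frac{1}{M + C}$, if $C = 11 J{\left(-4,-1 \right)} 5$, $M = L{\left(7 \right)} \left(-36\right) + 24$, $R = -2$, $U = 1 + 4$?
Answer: $- \frac{1}{63} \approx -0.015873$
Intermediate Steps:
$U = 5$
$M = -228$ ($M = 7 \left(-36\right) + 24 = -252 + 24 = -228$)
$J{\left(S,V \right)} = 3$ ($J{\left(S,V \right)} = 5 - 2 = 3$)
$C = 165$ ($C = 11 \cdot 3 \cdot 5 = 33 \cdot 5 = 165$)
$\frac{1}{M + C} = \frac{1}{-228 + 165} = \frac{1}{-63} = - \frac{1}{63}$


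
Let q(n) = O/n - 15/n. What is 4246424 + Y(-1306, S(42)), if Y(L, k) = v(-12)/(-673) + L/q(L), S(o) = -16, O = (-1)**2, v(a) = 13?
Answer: 19430956859/4711 ≈ 4.1246e+6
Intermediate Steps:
O = 1
q(n) = -14/n (q(n) = 1/n - 15/n = -14/n)
Y(L, k) = -13/673 - L**2/14 (Y(L, k) = 13/(-673) + L/((-14/L)) = 13*(-1/673) + L*(-L/14) = -13/673 - L**2/14)
4246424 + Y(-1306, S(42)) = 4246424 + (-13/673 - 1/14*(-1306)**2) = 4246424 + (-13/673 - 1/14*1705636) = 4246424 + (-13/673 - 852818/7) = 4246424 - 573946605/4711 = 19430956859/4711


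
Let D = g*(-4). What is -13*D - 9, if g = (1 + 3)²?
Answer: 823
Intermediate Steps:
g = 16 (g = 4² = 16)
D = -64 (D = 16*(-4) = -64)
-13*D - 9 = -13*(-64) - 9 = 832 - 9 = 823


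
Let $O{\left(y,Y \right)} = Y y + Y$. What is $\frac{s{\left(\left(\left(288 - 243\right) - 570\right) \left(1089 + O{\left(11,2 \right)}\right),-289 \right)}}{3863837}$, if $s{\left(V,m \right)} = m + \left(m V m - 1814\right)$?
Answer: $- \frac{48803410428}{3863837} \approx -12631.0$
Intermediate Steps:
$O{\left(y,Y \right)} = Y + Y y$
$s{\left(V,m \right)} = -1814 + m + V m^{2}$ ($s{\left(V,m \right)} = m + \left(V m m - 1814\right) = m + \left(V m^{2} - 1814\right) = m + \left(-1814 + V m^{2}\right) = -1814 + m + V m^{2}$)
$\frac{s{\left(\left(\left(288 - 243\right) - 570\right) \left(1089 + O{\left(11,2 \right)}\right),-289 \right)}}{3863837} = \frac{-1814 - 289 + \left(\left(288 - 243\right) - 570\right) \left(1089 + 2 \left(1 + 11\right)\right) \left(-289\right)^{2}}{3863837} = \left(-1814 - 289 + \left(\left(288 - 243\right) - 570\right) \left(1089 + 2 \cdot 12\right) 83521\right) \frac{1}{3863837} = \left(-1814 - 289 + \left(45 - 570\right) \left(1089 + 24\right) 83521\right) \frac{1}{3863837} = \left(-1814 - 289 + \left(-525\right) 1113 \cdot 83521\right) \frac{1}{3863837} = \left(-1814 - 289 - 48803408325\right) \frac{1}{3863837} = \left(-48803410428\right) \frac{1}{3863837} = - \frac{48803410428}{3863837}$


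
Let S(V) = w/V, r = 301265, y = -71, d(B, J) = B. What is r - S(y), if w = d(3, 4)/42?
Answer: 299457411/994 ≈ 3.0127e+5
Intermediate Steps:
w = 1/14 (w = 3/42 = 3*(1/42) = 1/14 ≈ 0.071429)
S(V) = 1/(14*V)
r - S(y) = 301265 - 1/(14*(-71)) = 301265 - (-1)/(14*71) = 301265 - 1*(-1/994) = 301265 + 1/994 = 299457411/994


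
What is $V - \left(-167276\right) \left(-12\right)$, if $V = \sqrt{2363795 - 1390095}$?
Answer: $-2007312 + 10 \sqrt{9737} \approx -2.0063 \cdot 10^{6}$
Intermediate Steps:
$V = 10 \sqrt{9737}$ ($V = \sqrt{2363795 - 1390095} = \sqrt{973700} = 10 \sqrt{9737} \approx 986.76$)
$V - \left(-167276\right) \left(-12\right) = 10 \sqrt{9737} - \left(-167276\right) \left(-12\right) = 10 \sqrt{9737} - 2007312 = -2007312 + 10 \sqrt{9737}$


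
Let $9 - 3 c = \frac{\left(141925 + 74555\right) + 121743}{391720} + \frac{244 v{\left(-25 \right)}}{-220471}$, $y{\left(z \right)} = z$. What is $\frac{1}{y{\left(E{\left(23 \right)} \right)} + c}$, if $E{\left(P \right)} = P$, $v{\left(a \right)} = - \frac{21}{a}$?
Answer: $\frac{431814500600}{11103030222097} \approx 0.038892$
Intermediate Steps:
$c = \frac{1171296708297}{431814500600}$ ($c = 3 - \frac{\frac{\left(141925 + 74555\right) + 121743}{391720} + \frac{244 \left(- \frac{21}{-25}\right)}{-220471}}{3} = 3 - \frac{\left(216480 + 121743\right) \frac{1}{391720} + 244 \left(\left(-21\right) \left(- \frac{1}{25}\right)\right) \left(- \frac{1}{220471}\right)}{3} = 3 - \frac{338223 \cdot \frac{1}{391720} + 244 \cdot \frac{21}{25} \left(- \frac{1}{220471}\right)}{3} = 3 - \frac{\frac{338223}{391720} + \frac{5124}{25} \left(- \frac{1}{220471}\right)}{3} = 3 - \frac{\frac{338223}{391720} - \frac{5124}{5511775}}{3} = 3 - \frac{124146793503}{431814500600} = \frac{1171296708297}{431814500600} \approx 2.7125$)
$\frac{1}{y{\left(E{\left(23 \right)} \right)} + c} = \frac{1}{23 + \frac{1171296708297}{431814500600}} = \frac{1}{\frac{11103030222097}{431814500600}} = \frac{431814500600}{11103030222097}$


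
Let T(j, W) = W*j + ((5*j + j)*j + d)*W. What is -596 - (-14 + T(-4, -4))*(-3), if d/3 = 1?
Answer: -1778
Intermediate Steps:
d = 3 (d = 3*1 = 3)
T(j, W) = W*j + W*(3 + 6*j**2) (T(j, W) = W*j + ((5*j + j)*j + 3)*W = W*j + ((6*j)*j + 3)*W = W*j + (6*j**2 + 3)*W = W*j + (3 + 6*j**2)*W = W*j + W*(3 + 6*j**2))
-596 - (-14 + T(-4, -4))*(-3) = -596 - (-14 - 4*(3 - 4 + 6*(-4)**2))*(-3) = -596 - (-14 - 4*(3 - 4 + 6*16))*(-3) = -596 - (-14 - 4*(3 - 4 + 96))*(-3) = -596 - (-14 - 4*95)*(-3) = -596 - (-14 - 380)*(-3) = -596 - (-394)*(-3) = -596 - 1*1182 = -596 - 1182 = -1778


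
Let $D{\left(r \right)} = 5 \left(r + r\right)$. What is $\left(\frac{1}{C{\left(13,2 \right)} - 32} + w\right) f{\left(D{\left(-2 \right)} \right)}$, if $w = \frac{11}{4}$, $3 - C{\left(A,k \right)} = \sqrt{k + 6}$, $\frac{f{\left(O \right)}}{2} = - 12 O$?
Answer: $\frac{1085640}{833} + \frac{960 \sqrt{2}}{833} \approx 1304.9$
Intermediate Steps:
$D{\left(r \right)} = 10 r$ ($D{\left(r \right)} = 5 \cdot 2 r = 10 r$)
$f{\left(O \right)} = - 24 O$ ($f{\left(O \right)} = 2 \left(- 12 O\right) = - 24 O$)
$C{\left(A,k \right)} = 3 - \sqrt{6 + k}$ ($C{\left(A,k \right)} = 3 - \sqrt{k + 6} = 3 - \sqrt{6 + k}$)
$w = \frac{11}{4}$ ($w = 11 \cdot \frac{1}{4} = \frac{11}{4} \approx 2.75$)
$\left(\frac{1}{C{\left(13,2 \right)} - 32} + w\right) f{\left(D{\left(-2 \right)} \right)} = \left(\frac{1}{\left(3 - \sqrt{6 + 2}\right) - 32} + \frac{11}{4}\right) \left(- 24 \cdot 10 \left(-2\right)\right) = \left(\frac{1}{\left(3 - \sqrt{8}\right) - 32} + \frac{11}{4}\right) \left(\left(-24\right) \left(-20\right)\right) = \left(\frac{1}{\left(3 - 2 \sqrt{2}\right) - 32} + \frac{11}{4}\right) 480 = \left(\frac{1}{-29 - 2 \sqrt{2}} + \frac{11}{4}\right) 480 = \left(\frac{11}{4} + \frac{1}{-29 - 2 \sqrt{2}}\right) 480 = 1320 + \frac{480}{-29 - 2 \sqrt{2}}$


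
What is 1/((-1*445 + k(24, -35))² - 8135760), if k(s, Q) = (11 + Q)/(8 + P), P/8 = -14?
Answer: -169/1341511916 ≈ -1.2598e-7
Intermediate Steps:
P = -112 (P = 8*(-14) = -112)
k(s, Q) = -11/104 - Q/104 (k(s, Q) = (11 + Q)/(8 - 112) = (11 + Q)/(-104) = (11 + Q)*(-1/104) = -11/104 - Q/104)
1/((-1*445 + k(24, -35))² - 8135760) = 1/((-1*445 + (-11/104 - 1/104*(-35)))² - 8135760) = 1/((-445 + (-11/104 + 35/104))² - 8135760) = 1/((-445 + 3/13)² - 8135760) = 1/((-5782/13)² - 8135760) = 1/(33431524/169 - 8135760) = 1/(-1341511916/169) = -169/1341511916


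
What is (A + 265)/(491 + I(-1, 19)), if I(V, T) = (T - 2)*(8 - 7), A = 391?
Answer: 164/127 ≈ 1.2913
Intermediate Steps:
I(V, T) = -2 + T (I(V, T) = (-2 + T)*1 = -2 + T)
(A + 265)/(491 + I(-1, 19)) = (391 + 265)/(491 + (-2 + 19)) = 656/(491 + 17) = 656/508 = 656*(1/508) = 164/127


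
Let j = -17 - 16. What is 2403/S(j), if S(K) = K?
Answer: -801/11 ≈ -72.818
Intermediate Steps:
j = -33
2403/S(j) = 2403/(-33) = 2403*(-1/33) = -801/11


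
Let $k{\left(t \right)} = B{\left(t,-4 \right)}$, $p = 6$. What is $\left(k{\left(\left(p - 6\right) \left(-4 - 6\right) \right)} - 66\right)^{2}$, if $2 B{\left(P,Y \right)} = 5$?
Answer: $\frac{16129}{4} \approx 4032.3$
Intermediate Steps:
$B{\left(P,Y \right)} = \frac{5}{2}$ ($B{\left(P,Y \right)} = \frac{1}{2} \cdot 5 = \frac{5}{2}$)
$k{\left(t \right)} = \frac{5}{2}$
$\left(k{\left(\left(p - 6\right) \left(-4 - 6\right) \right)} - 66\right)^{2} = \left(\frac{5}{2} - 66\right)^{2} = \left(- \frac{127}{2}\right)^{2} = \frac{16129}{4}$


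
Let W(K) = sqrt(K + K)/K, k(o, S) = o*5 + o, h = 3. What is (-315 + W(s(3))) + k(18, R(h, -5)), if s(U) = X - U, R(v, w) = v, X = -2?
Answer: -207 - I*sqrt(10)/5 ≈ -207.0 - 0.63246*I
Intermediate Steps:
s(U) = -2 - U
k(o, S) = 6*o (k(o, S) = 5*o + o = 6*o)
W(K) = sqrt(2)/sqrt(K) (W(K) = sqrt(2*K)/K = (sqrt(2)*sqrt(K))/K = sqrt(2)/sqrt(K))
(-315 + W(s(3))) + k(18, R(h, -5)) = (-315 + sqrt(2)/sqrt(-2 - 1*3)) + 6*18 = (-315 + sqrt(2)/sqrt(-2 - 3)) + 108 = (-315 + sqrt(2)/sqrt(-5)) + 108 = (-315 + sqrt(2)*(-I*sqrt(5)/5)) + 108 = (-315 - I*sqrt(10)/5) + 108 = -207 - I*sqrt(10)/5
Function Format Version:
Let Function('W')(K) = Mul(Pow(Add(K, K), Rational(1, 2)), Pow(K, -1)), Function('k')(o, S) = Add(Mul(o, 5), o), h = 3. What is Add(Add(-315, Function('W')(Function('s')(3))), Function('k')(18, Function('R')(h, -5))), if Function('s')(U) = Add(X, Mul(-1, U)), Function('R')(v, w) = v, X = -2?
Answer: Add(-207, Mul(Rational(-1, 5), I, Pow(10, Rational(1, 2)))) ≈ Add(-207.00, Mul(-0.63246, I))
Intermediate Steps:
Function('s')(U) = Add(-2, Mul(-1, U))
Function('k')(o, S) = Mul(6, o) (Function('k')(o, S) = Add(Mul(5, o), o) = Mul(6, o))
Function('W')(K) = Mul(Pow(2, Rational(1, 2)), Pow(K, Rational(-1, 2))) (Function('W')(K) = Mul(Pow(Mul(2, K), Rational(1, 2)), Pow(K, -1)) = Mul(Mul(Pow(2, Rational(1, 2)), Pow(K, Rational(1, 2))), Pow(K, -1)) = Mul(Pow(2, Rational(1, 2)), Pow(K, Rational(-1, 2))))
Add(Add(-315, Function('W')(Function('s')(3))), Function('k')(18, Function('R')(h, -5))) = Add(Add(-315, Mul(Pow(2, Rational(1, 2)), Pow(Add(-2, Mul(-1, 3)), Rational(-1, 2)))), Mul(6, 18)) = Add(Add(-315, Mul(Pow(2, Rational(1, 2)), Pow(Add(-2, -3), Rational(-1, 2)))), 108) = Add(Add(-315, Mul(Pow(2, Rational(1, 2)), Pow(-5, Rational(-1, 2)))), 108) = Add(Add(-315, Mul(Pow(2, Rational(1, 2)), Mul(Rational(-1, 5), I, Pow(5, Rational(1, 2))))), 108) = Add(Add(-315, Mul(Rational(-1, 5), I, Pow(10, Rational(1, 2)))), 108) = Add(-207, Mul(Rational(-1, 5), I, Pow(10, Rational(1, 2))))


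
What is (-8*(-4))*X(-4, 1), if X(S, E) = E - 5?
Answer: -128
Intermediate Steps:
X(S, E) = -5 + E
(-8*(-4))*X(-4, 1) = (-8*(-4))*(-5 + 1) = 32*(-4) = -128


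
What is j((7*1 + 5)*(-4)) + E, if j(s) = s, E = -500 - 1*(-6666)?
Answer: 6118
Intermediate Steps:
E = 6166 (E = -500 + 6666 = 6166)
j((7*1 + 5)*(-4)) + E = (7*1 + 5)*(-4) + 6166 = (7 + 5)*(-4) + 6166 = 12*(-4) + 6166 = -48 + 6166 = 6118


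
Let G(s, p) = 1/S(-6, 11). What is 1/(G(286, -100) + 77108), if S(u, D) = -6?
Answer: 6/462647 ≈ 1.2969e-5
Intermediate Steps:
G(s, p) = -1/6 (G(s, p) = 1/(-6) = -1/6)
1/(G(286, -100) + 77108) = 1/(-1/6 + 77108) = 1/(462647/6) = 6/462647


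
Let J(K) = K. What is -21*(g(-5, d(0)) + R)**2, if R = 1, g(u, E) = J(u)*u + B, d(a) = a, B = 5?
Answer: -20181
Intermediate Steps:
g(u, E) = 5 + u**2 (g(u, E) = u*u + 5 = u**2 + 5 = 5 + u**2)
-21*(g(-5, d(0)) + R)**2 = -21*((5 + (-5)**2) + 1)**2 = -21*((5 + 25) + 1)**2 = -21*(30 + 1)**2 = -21*31**2 = -21*961 = -20181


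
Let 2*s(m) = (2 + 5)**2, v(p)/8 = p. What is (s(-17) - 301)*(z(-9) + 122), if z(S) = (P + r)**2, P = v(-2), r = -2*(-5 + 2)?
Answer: -61383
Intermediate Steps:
v(p) = 8*p
r = 6 (r = -2*(-3) = 6)
P = -16 (P = 8*(-2) = -16)
s(m) = 49/2 (s(m) = (2 + 5)**2/2 = (1/2)*7**2 = (1/2)*49 = 49/2)
z(S) = 100 (z(S) = (-16 + 6)**2 = (-10)**2 = 100)
(s(-17) - 301)*(z(-9) + 122) = (49/2 - 301)*(100 + 122) = -553/2*222 = -61383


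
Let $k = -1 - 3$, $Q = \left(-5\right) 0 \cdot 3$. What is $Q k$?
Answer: $0$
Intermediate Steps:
$Q = 0$ ($Q = 0 \cdot 3 = 0$)
$k = -4$
$Q k = 0 \left(-4\right) = 0$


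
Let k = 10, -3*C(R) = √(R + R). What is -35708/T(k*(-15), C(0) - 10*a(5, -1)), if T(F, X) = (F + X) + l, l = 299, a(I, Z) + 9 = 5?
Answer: -35708/189 ≈ -188.93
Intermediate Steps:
C(R) = -√2*√R/3 (C(R) = -√(R + R)/3 = -√2*√R/3)
a(I, Z) = -4 (a(I, Z) = -9 + 5 = -4)
T(F, X) = 299 + F + X (T(F, X) = (F + X) + 299 = 299 + F + X)
-35708/T(k*(-15), C(0) - 10*a(5, -1)) = -35708/(299 + 10*(-15) + (-√2*√0/3 - 10*(-4))) = -35708/(299 - 150 + (-⅓*√2*0 + 40)) = -35708/(299 - 150 + (0 + 40)) = -35708/(299 - 150 + 40) = -35708/189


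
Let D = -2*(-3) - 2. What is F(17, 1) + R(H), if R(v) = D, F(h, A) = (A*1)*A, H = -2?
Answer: 5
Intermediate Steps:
F(h, A) = A² (F(h, A) = A*A = A²)
D = 4 (D = 6 - 2 = 4)
R(v) = 4
F(17, 1) + R(H) = 1² + 4 = 1 + 4 = 5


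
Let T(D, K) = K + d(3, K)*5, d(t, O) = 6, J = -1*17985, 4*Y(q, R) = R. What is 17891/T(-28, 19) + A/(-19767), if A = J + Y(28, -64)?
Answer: 354533446/968583 ≈ 366.03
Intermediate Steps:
Y(q, R) = R/4
J = -17985
A = -18001 (A = -17985 + (¼)*(-64) = -17985 - 16 = -18001)
T(D, K) = 30 + K (T(D, K) = K + 6*5 = K + 30 = 30 + K)
17891/T(-28, 19) + A/(-19767) = 17891/(30 + 19) - 18001/(-19767) = 17891/49 - 18001*(-1/19767) = 17891*(1/49) + 18001/19767 = 17891/49 + 18001/19767 = 354533446/968583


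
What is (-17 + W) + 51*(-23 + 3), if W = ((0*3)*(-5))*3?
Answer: -1037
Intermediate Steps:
W = 0 (W = (0*(-5))*3 = 0*3 = 0)
(-17 + W) + 51*(-23 + 3) = (-17 + 0) + 51*(-23 + 3) = -17 + 51*(-20) = -17 - 1020 = -1037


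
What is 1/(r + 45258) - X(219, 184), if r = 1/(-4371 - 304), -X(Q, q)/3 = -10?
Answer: -6347429795/211581149 ≈ -30.000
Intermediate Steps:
X(Q, q) = 30 (X(Q, q) = -3*(-10) = 30)
r = -1/4675 (r = 1/(-4675) = -1/4675 ≈ -0.00021390)
1/(r + 45258) - X(219, 184) = 1/(-1/4675 + 45258) - 1*30 = 1/(211581149/4675) - 30 = 4675/211581149 - 30 = -6347429795/211581149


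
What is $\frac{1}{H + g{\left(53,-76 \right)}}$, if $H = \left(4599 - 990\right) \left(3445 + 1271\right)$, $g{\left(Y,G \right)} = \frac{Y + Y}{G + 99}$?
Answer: $\frac{23}{391461118} \approx 5.8754 \cdot 10^{-8}$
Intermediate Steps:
$g{\left(Y,G \right)} = \frac{2 Y}{99 + G}$
$H = 17020044$ ($H = 3609 \cdot 4716 = 17020044$)
$\frac{1}{H + g{\left(53,-76 \right)}} = \frac{1}{17020044 + 2 \cdot 53 \frac{1}{99 - 76}} = \frac{1}{17020044 + 2 \cdot 53 \cdot \frac{1}{23}} = \frac{1}{17020044 + \frac{106}{23}} = \frac{1}{\frac{391461118}{23}} = \frac{23}{391461118}$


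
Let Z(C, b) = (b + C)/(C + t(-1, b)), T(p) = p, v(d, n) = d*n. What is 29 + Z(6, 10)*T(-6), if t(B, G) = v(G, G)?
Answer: 1489/53 ≈ 28.094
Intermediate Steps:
t(B, G) = G**2 (t(B, G) = G*G = G**2)
Z(C, b) = (C + b)/(C + b**2) (Z(C, b) = (b + C)/(C + b**2) = (C + b)/(C + b**2))
29 + Z(6, 10)*T(-6) = 29 + ((6 + 10)/(6 + 10**2))*(-6) = 29 + (16/(6 + 100))*(-6) = 29 + (16/106)*(-6) = 29 + ((1/106)*16)*(-6) = 29 + (8/53)*(-6) = 29 - 48/53 = 1489/53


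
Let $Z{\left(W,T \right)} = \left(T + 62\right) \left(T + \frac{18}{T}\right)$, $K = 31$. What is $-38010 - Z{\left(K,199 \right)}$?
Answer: $- \frac{17904549}{199} \approx -89973.0$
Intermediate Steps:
$Z{\left(W,T \right)} = \left(62 + T\right) \left(T + \frac{18}{T}\right)$
$-38010 - Z{\left(K,199 \right)} = -38010 - \left(18 + 199^{2} + 62 \cdot 199 + \frac{1116}{199}\right) = -38010 - \left(18 + 39601 + 12338 + 1116 \cdot \frac{1}{199}\right) = -38010 - \left(18 + 39601 + 12338 + \frac{1116}{199}\right) = -38010 - \frac{10340559}{199} = - \frac{17904549}{199}$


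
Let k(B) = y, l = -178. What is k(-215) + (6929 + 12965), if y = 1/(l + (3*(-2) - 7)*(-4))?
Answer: 2506643/126 ≈ 19894.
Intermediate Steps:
y = -1/126 (y = 1/(-178 + (3*(-2) - 7)*(-4)) = 1/(-178 + (-6 - 7)*(-4)) = 1/(-178 - 13*(-4)) = 1/(-178 + 52) = 1/(-126) = -1/126 ≈ -0.0079365)
k(B) = -1/126
k(-215) + (6929 + 12965) = -1/126 + (6929 + 12965) = -1/126 + 19894 = 2506643/126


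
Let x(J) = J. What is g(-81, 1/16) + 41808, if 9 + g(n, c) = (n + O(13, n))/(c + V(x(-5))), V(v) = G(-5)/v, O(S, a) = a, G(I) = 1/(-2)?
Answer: 530427/13 ≈ 40802.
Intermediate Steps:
G(I) = -½
V(v) = -1/(2*v)
g(n, c) = -9 + 2*n/(⅒ + c) (g(n, c) = -9 + (n + n)/(c - ½/(-5)) = -9 + (2*n)/(c - ½*(-⅕)) = -9 + (2*n)/(c + ⅒) = -9 + (2*n)/(⅒ + c) = -9 + 2*n/(⅒ + c))
g(-81, 1/16) + 41808 = (-9 - 90/16 + 20*(-81))/(1 + 10/16) + 41808 = (-9 - 90*1/16 - 1620)/(1 + 10*(1/16)) + 41808 = (-9 - 45/8 - 1620)/(1 + 5/8) + 41808 = -13077/8/(13/8) + 41808 = (8/13)*(-13077/8) + 41808 = -13077/13 + 41808 = 530427/13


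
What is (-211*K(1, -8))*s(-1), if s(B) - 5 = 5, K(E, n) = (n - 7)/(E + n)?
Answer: -31650/7 ≈ -4521.4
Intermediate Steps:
K(E, n) = (-7 + n)/(E + n)
s(B) = 10 (s(B) = 5 + 5 = 10)
(-211*K(1, -8))*s(-1) = -211*(-7 - 8)/(1 - 8)*10 = -211*(-15)/(-7)*10 = -(-211)*(-15)/7*10 = -211*15/7*10 = -3165/7*10 = -31650/7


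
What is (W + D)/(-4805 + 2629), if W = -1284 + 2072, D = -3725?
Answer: 2937/2176 ≈ 1.3497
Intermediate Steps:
W = 788
(W + D)/(-4805 + 2629) = (788 - 3725)/(-4805 + 2629) = -2937/(-2176) = -2937*(-1/2176) = 2937/2176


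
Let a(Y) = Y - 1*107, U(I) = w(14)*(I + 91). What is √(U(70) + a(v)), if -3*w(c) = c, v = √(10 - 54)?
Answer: √(-7725 + 18*I*√11)/3 ≈ 0.1132 + 29.298*I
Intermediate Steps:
v = 2*I*√11 (v = √(-44) = 2*I*√11 ≈ 6.6332*I)
w(c) = -c/3
U(I) = -1274/3 - 14*I/3 (U(I) = (-⅓*14)*(I + 91) = -14*(91 + I)/3 = -1274/3 - 14*I/3)
a(Y) = -107 + Y (a(Y) = Y - 107 = -107 + Y)
√(U(70) + a(v)) = √((-1274/3 - 14/3*70) + (-107 + 2*I*√11)) = √((-1274/3 - 980/3) + (-107 + 2*I*√11)) = √(-2254/3 + (-107 + 2*I*√11)) = √(-2575/3 + 2*I*√11)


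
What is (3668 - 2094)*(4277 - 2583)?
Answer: 2666356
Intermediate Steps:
(3668 - 2094)*(4277 - 2583) = 1574*1694 = 2666356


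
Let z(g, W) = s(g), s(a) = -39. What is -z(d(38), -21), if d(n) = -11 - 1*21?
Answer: 39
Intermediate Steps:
d(n) = -32 (d(n) = -11 - 21 = -32)
z(g, W) = -39
-z(d(38), -21) = -1*(-39) = 39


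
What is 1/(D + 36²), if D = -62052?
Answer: -1/60756 ≈ -1.6459e-5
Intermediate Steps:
1/(D + 36²) = 1/(-62052 + 36²) = 1/(-62052 + 1296) = 1/(-60756) = -1/60756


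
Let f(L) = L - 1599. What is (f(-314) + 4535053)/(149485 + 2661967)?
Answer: 1133285/702863 ≈ 1.6124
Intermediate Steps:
f(L) = -1599 + L
(f(-314) + 4535053)/(149485 + 2661967) = ((-1599 - 314) + 4535053)/(149485 + 2661967) = (-1913 + 4535053)/2811452 = 4533140*(1/2811452) = 1133285/702863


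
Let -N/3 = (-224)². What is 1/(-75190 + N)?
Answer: -1/225718 ≈ -4.4303e-6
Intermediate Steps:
N = -150528 (N = -3*(-224)² = -3*50176 = -150528)
1/(-75190 + N) = 1/(-75190 - 150528) = 1/(-225718) = -1/225718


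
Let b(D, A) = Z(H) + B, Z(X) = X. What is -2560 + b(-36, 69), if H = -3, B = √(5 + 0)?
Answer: -2563 + √5 ≈ -2560.8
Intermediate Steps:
B = √5 ≈ 2.2361
b(D, A) = -3 + √5
-2560 + b(-36, 69) = -2560 + (-3 + √5) = -2563 + √5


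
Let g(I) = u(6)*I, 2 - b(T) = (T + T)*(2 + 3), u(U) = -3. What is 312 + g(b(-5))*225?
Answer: -34788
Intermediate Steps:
b(T) = 2 - 10*T (b(T) = 2 - (T + T)*(2 + 3) = 2 - 2*T*5 = 2 - 10*T)
g(I) = -3*I
312 + g(b(-5))*225 = 312 - 3*(2 - 10*(-5))*225 = 312 - 3*(2 + 50)*225 = 312 - 3*52*225 = 312 - 156*225 = 312 - 35100 = -34788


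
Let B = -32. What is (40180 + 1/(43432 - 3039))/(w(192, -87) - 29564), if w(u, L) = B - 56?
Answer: -1622990741/1197733236 ≈ -1.3551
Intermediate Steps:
w(u, L) = -88 (w(u, L) = -32 - 56 = -88)
(40180 + 1/(43432 - 3039))/(w(192, -87) - 29564) = (40180 + 1/(43432 - 3039))/(-88 - 29564) = (40180 + 1/40393)/(-29652) = (40180 + 1/40393)*(-1/29652) = (1622990741/40393)*(-1/29652) = -1622990741/1197733236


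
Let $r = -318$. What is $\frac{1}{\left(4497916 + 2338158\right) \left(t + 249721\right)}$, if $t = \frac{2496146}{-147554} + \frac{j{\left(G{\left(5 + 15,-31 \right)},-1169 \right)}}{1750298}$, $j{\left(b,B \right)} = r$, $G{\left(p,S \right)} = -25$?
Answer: $\frac{5869624343}{10019422864978179242142} \approx 5.8582 \cdot 10^{-13}$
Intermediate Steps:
$j{\left(b,B \right)} = -318$
$t = - \frac{99296506220}{5869624343}$ ($t = \frac{2496146}{-147554} - \frac{318}{1750298} = 2496146 \left(- \frac{1}{147554}\right) - \frac{159}{875149} = - \frac{1248073}{73777} - \frac{159}{875149} = - \frac{99296506220}{5869624343} \approx -16.917$)
$\frac{1}{\left(4497916 + 2338158\right) \left(t + 249721\right)} = \frac{1}{\left(4497916 + 2338158\right) \left(- \frac{99296506220}{5869624343} + 249721\right)} = \frac{1}{6836074 \cdot \frac{1465669164052083}{5869624343}} = \frac{1}{\frac{10019422864978179242142}{5869624343}} = \frac{5869624343}{10019422864978179242142}$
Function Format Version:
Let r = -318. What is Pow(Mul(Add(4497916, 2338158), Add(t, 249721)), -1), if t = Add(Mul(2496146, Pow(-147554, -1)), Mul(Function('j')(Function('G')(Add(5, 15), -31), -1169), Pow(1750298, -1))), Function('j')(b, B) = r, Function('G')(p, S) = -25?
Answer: Rational(5869624343, 10019422864978179242142) ≈ 5.8582e-13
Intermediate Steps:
Function('j')(b, B) = -318
t = Rational(-99296506220, 5869624343) (t = Add(Mul(2496146, Pow(-147554, -1)), Mul(-318, Pow(1750298, -1))) = Add(Mul(2496146, Rational(-1, 147554)), Mul(-318, Rational(1, 1750298))) = Add(Rational(-1248073, 73777), Rational(-159, 875149)) = Rational(-99296506220, 5869624343) ≈ -16.917)
Pow(Mul(Add(4497916, 2338158), Add(t, 249721)), -1) = Pow(Mul(Add(4497916, 2338158), Add(Rational(-99296506220, 5869624343), 249721)), -1) = Pow(Mul(6836074, Rational(1465669164052083, 5869624343)), -1) = Pow(Rational(10019422864978179242142, 5869624343), -1) = Rational(5869624343, 10019422864978179242142)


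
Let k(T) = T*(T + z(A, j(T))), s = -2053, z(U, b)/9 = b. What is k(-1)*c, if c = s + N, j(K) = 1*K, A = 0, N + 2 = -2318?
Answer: -43730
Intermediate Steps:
N = -2320 (N = -2 - 2318 = -2320)
j(K) = K
z(U, b) = 9*b
c = -4373 (c = -2053 - 2320 = -4373)
k(T) = 10*T² (k(T) = T*(T + 9*T) = T*(10*T) = 10*T²)
k(-1)*c = (10*(-1)²)*(-4373) = (10*1)*(-4373) = 10*(-4373) = -43730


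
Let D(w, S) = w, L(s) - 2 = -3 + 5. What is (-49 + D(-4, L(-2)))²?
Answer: 2809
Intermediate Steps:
L(s) = 4 (L(s) = 2 + (-3 + 5) = 2 + 2 = 4)
(-49 + D(-4, L(-2)))² = (-49 - 4)² = (-53)² = 2809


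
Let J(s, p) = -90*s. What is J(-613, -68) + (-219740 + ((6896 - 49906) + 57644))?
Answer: -149936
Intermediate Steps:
J(-613, -68) + (-219740 + ((6896 - 49906) + 57644)) = -90*(-613) + (-219740 + ((6896 - 49906) + 57644)) = 55170 + (-219740 + (-43010 + 57644)) = 55170 + (-219740 + 14634) = 55170 - 205106 = -149936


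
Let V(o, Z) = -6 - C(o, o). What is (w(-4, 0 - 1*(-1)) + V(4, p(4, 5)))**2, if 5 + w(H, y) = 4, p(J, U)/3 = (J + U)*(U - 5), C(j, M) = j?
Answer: 121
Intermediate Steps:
p(J, U) = 3*(-5 + U)*(J + U) (p(J, U) = 3*((J + U)*(U - 5)) = 3*((J + U)*(-5 + U)) = 3*((-5 + U)*(J + U)) = 3*(-5 + U)*(J + U))
w(H, y) = -1 (w(H, y) = -5 + 4 = -1)
V(o, Z) = -6 - o
(w(-4, 0 - 1*(-1)) + V(4, p(4, 5)))**2 = (-1 + (-6 - 1*4))**2 = (-1 + (-6 - 4))**2 = (-1 - 10)**2 = (-11)**2 = 121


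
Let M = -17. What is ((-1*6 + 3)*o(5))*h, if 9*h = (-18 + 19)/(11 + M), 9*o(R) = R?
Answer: 5/162 ≈ 0.030864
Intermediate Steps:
o(R) = R/9
h = -1/54 (h = ((-18 + 19)/(11 - 17))/9 = (1/(-6))/9 = (1*(-⅙))/9 = (⅑)*(-⅙) = -1/54 ≈ -0.018519)
((-1*6 + 3)*o(5))*h = ((-1*6 + 3)*((⅑)*5))*(-1/54) = ((-6 + 3)*(5/9))*(-1/54) = -3*5/9*(-1/54) = -5/3*(-1/54) = 5/162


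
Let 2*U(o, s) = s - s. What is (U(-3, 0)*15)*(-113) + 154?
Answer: 154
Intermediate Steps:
U(o, s) = 0 (U(o, s) = (s - s)/2 = (1/2)*0 = 0)
(U(-3, 0)*15)*(-113) + 154 = (0*15)*(-113) + 154 = 0*(-113) + 154 = 0 + 154 = 154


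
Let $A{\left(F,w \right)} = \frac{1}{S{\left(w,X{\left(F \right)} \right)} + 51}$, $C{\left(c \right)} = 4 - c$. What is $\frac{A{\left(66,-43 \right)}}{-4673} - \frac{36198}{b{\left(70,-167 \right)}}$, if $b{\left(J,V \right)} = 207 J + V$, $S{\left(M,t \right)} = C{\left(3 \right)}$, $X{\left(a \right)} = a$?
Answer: $- \frac{8795983531}{3480431708} \approx -2.5273$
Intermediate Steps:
$S{\left(M,t \right)} = 1$ ($S{\left(M,t \right)} = 4 - 3 = 1$)
$b{\left(J,V \right)} = V + 207 J$
$A{\left(F,w \right)} = \frac{1}{52}$ ($A{\left(F,w \right)} = \frac{1}{1 + 51} = \frac{1}{52}$)
$\frac{A{\left(66,-43 \right)}}{-4673} - \frac{36198}{b{\left(70,-167 \right)}} = \frac{1}{52 \left(-4673\right)} - \frac{36198}{-167 + 207 \cdot 70} = \frac{1}{52} \left(- \frac{1}{4673}\right) - \frac{36198}{-167 + 14490} = - \frac{1}{242996} - \frac{36198}{14323} = - \frac{8795983531}{3480431708}$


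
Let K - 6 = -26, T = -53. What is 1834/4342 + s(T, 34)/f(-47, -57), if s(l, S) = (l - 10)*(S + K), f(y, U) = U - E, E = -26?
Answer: 1943249/67301 ≈ 28.874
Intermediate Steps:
K = -20 (K = 6 - 26 = -20)
f(y, U) = 26 + U (f(y, U) = U - 1*(-26) = U + 26 = 26 + U)
s(l, S) = (-20 + S)*(-10 + l) (s(l, S) = (l - 10)*(S - 20) = (-10 + l)*(-20 + S) = (-20 + S)*(-10 + l))
1834/4342 + s(T, 34)/f(-47, -57) = 1834/4342 + (200 - 20*(-53) - 10*34 + 34*(-53))/(26 - 57) = 1834*(1/4342) + (200 + 1060 - 340 - 1802)/(-31) = 917/2171 - 882*(-1/31) = 917/2171 + 882/31 = 1943249/67301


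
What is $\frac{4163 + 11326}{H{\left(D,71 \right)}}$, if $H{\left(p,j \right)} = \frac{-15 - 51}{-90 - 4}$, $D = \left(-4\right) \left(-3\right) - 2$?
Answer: $\frac{242661}{11} \approx 22060.0$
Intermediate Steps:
$D = 10$ ($D = 12 - 2 = 10$)
$H{\left(p,j \right)} = \frac{33}{47}$ ($H{\left(p,j \right)} = - \frac{66}{-94} = \left(-66\right) \left(- \frac{1}{94}\right) = \frac{33}{47}$)
$\frac{4163 + 11326}{H{\left(D,71 \right)}} = \frac{4163 + 11326}{\frac{33}{47}} = 15489 \cdot \frac{47}{33} = \frac{242661}{11}$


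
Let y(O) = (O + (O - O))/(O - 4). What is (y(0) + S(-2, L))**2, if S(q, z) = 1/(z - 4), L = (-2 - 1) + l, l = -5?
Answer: 1/144 ≈ 0.0069444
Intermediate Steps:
L = -8 (L = (-2 - 1) - 5 = -3 - 5 = -8)
S(q, z) = 1/(-4 + z)
y(O) = O/(-4 + O) (y(O) = (O + 0)/(-4 + O) = O/(-4 + O))
(y(0) + S(-2, L))**2 = (0/(-4 + 0) + 1/(-4 - 8))**2 = (0/(-4) + 1/(-12))**2 = (0*(-1/4) - 1/12)**2 = (0 - 1/12)**2 = (-1/12)**2 = 1/144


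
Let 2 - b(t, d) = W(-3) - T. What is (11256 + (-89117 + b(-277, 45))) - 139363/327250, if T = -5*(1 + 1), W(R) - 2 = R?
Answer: -3640348909/46750 ≈ -77868.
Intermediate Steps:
W(R) = 2 + R
T = -10 (T = -5*2 = -10)
b(t, d) = -7 (b(t, d) = 2 - ((2 - 3) - 1*(-10)) = 2 - (-1 + 10) = 2 - 1*9 = 2 - 9 = -7)
(11256 + (-89117 + b(-277, 45))) - 139363/327250 = (11256 + (-89117 - 7)) - 139363/327250 = (11256 - 89124) - 139363*1/327250 = -77868 - 19909/46750 = -3640348909/46750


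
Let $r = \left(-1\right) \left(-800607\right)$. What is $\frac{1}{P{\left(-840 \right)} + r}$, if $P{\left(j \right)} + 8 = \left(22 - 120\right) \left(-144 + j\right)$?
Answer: $\frac{1}{897031} \approx 1.1148 \cdot 10^{-6}$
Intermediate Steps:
$r = 800607$
$P{\left(j \right)} = 14104 - 98 j$ ($P{\left(j \right)} = -8 + \left(22 - 120\right) \left(-144 + j\right) = -8 - 98 \left(-144 + j\right) = -8 - \left(-14112 + 98 j\right) = 14104 - 98 j$)
$\frac{1}{P{\left(-840 \right)} + r} = \frac{1}{\left(14104 - -82320\right) + 800607} = \frac{1}{\left(14104 + 82320\right) + 800607} = \frac{1}{96424 + 800607} = \frac{1}{897031}$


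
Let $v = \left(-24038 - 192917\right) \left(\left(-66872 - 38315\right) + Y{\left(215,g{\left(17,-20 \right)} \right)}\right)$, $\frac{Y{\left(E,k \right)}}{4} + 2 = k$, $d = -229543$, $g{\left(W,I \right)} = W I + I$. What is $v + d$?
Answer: $23134766882$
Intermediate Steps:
$g{\left(W,I \right)} = I + I W$ ($g{\left(W,I \right)} = I W + I = I + I W$)
$Y{\left(E,k \right)} = -8 + 4 k$
$v = 23134996425$ ($v = \left(-24038 - 192917\right) \left(\left(-66872 - 38315\right) + \left(-8 + 4 \left(- 20 \left(1 + 17\right)\right)\right)\right) = - 216955 \left(-105187 + \left(-8 + 4 \left(\left(-20\right) 18\right)\right)\right) = - 216955 \left(-105187 + \left(-8 + 4 \left(-360\right)\right)\right) = - 216955 \left(-105187 - 1448\right) = \left(-216955\right) \left(-106635\right) = 23134996425$)
$v + d = 23134996425 - 229543 = 23134766882$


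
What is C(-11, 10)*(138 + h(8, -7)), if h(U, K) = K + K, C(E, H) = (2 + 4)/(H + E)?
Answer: -744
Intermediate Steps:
C(E, H) = 6/(E + H)
h(U, K) = 2*K
C(-11, 10)*(138 + h(8, -7)) = (6/(-11 + 10))*(138 + 2*(-7)) = (6/(-1))*(138 - 14) = (6*(-1))*124 = -6*124 = -744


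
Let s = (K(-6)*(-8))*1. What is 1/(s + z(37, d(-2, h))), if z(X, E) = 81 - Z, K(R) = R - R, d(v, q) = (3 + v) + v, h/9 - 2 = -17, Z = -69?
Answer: 1/150 ≈ 0.0066667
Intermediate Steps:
h = -135 (h = 18 + 9*(-17) = 18 - 153 = -135)
d(v, q) = 3 + 2*v
K(R) = 0
z(X, E) = 150 (z(X, E) = 81 - 1*(-69) = 81 + 69 = 150)
s = 0 (s = (0*(-8))*1 = 0*1 = 0)
1/(s + z(37, d(-2, h))) = 1/(0 + 150) = 1/150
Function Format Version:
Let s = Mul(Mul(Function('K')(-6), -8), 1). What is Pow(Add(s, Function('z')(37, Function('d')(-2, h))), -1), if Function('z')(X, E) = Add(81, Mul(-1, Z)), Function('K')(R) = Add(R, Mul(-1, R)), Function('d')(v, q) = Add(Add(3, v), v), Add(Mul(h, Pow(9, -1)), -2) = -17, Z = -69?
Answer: Rational(1, 150) ≈ 0.0066667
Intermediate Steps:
h = -135 (h = Add(18, Mul(9, -17)) = Add(18, -153) = -135)
Function('d')(v, q) = Add(3, Mul(2, v))
Function('K')(R) = 0
Function('z')(X, E) = 150 (Function('z')(X, E) = Add(81, Mul(-1, -69)) = Add(81, 69) = 150)
s = 0 (s = Mul(Mul(0, -8), 1) = Mul(0, 1) = 0)
Pow(Add(s, Function('z')(37, Function('d')(-2, h))), -1) = Pow(Add(0, 150), -1) = Pow(150, -1) = Rational(1, 150)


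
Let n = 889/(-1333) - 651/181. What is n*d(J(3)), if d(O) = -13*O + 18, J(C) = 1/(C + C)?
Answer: -48862870/723819 ≈ -67.507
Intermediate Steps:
n = -1028692/241273 (n = 889*(-1/1333) - 651*1/181 = -889/1333 - 651/181 = -1028692/241273 ≈ -4.2636)
J(C) = 1/(2*C)
d(O) = 18 - 13*O
n*d(J(3)) = -1028692*(18 - 13/(2*3))/241273 = -1028692*(18 - 13*⅙)/241273 = -1028692*(18 - 13/6)/241273 = -1028692/241273*95/6 = -48862870/723819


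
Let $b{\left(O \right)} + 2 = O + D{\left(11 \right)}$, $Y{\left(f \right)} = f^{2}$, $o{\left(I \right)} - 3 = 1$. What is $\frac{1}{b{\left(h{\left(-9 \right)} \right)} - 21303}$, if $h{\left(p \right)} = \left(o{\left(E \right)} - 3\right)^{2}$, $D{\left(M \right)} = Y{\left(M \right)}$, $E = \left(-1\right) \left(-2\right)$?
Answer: $- \frac{1}{21183} \approx -4.7208 \cdot 10^{-5}$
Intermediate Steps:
$E = 2$
$o{\left(I \right)} = 4$ ($o{\left(I \right)} = 3 + 1 = 4$)
$D{\left(M \right)} = M^{2}$
$h{\left(p \right)} = 1$ ($h{\left(p \right)} = \left(4 - 3\right)^{2} = 1^{2} = 1$)
$b{\left(O \right)} = 119 + O$ ($b{\left(O \right)} = -2 + \left(O + 11^{2}\right) = -2 + \left(O + 121\right) = -2 + \left(121 + O\right) = 119 + O$)
$\frac{1}{b{\left(h{\left(-9 \right)} \right)} - 21303} = \frac{1}{\left(119 + 1\right) - 21303} = \frac{1}{120 - 21303} = \frac{1}{-21183} = - \frac{1}{21183}$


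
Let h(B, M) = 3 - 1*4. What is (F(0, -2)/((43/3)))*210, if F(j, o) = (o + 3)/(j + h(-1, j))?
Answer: -630/43 ≈ -14.651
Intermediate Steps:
h(B, M) = -1 (h(B, M) = 3 - 4 = -1)
F(j, o) = (3 + o)/(-1 + j) (F(j, o) = (o + 3)/(j - 1) = (3 + o)/(-1 + j))
(F(0, -2)/((43/3)))*210 = (((3 - 2)/(-1 + 0))/((43/3)))*210 = ((1/(-1))/((43*(1/3))))*210 = ((-1*1)/(43/3))*210 = -1*3/43*210 = -3/43*210 = -630/43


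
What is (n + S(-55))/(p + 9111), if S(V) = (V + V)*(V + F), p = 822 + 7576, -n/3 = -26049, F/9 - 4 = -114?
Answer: 193097/17509 ≈ 11.028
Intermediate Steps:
F = -990 (F = 36 + 9*(-114) = 36 - 1026 = -990)
n = 78147 (n = -3*(-26049) = 78147)
p = 8398
S(V) = 2*V*(-990 + V) (S(V) = (V + V)*(V - 990) = (2*V)*(-990 + V) = 2*V*(-990 + V))
(n + S(-55))/(p + 9111) = (78147 + 2*(-55)*(-990 - 55))/(8398 + 9111) = (78147 + 2*(-55)*(-1045))/17509 = (78147 + 114950)*(1/17509) = 193097*(1/17509) = 193097/17509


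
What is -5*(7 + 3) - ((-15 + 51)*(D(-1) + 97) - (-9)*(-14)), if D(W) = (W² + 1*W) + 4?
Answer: -3560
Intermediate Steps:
D(W) = 4 + W + W² (D(W) = (W² + W) + 4 = (W + W²) + 4 = 4 + W + W²)
-5*(7 + 3) - ((-15 + 51)*(D(-1) + 97) - (-9)*(-14)) = -5*(7 + 3) - ((-15 + 51)*((4 - 1 + (-1)²) + 97) - (-9)*(-14)) = -5*10 - (36*((4 - 1 + 1) + 97) - 1*126) = -50 - (36*(4 + 97) - 126) = -50 - (36*101 - 126) = -50 - (3636 - 126) = -50 - 1*3510 = -50 - 3510 = -3560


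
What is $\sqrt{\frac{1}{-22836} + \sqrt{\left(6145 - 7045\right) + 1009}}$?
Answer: $\frac{\sqrt{-5709 + 130370724 \sqrt{109}}}{11418} \approx 3.2311$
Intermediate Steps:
$\sqrt{\frac{1}{-22836} + \sqrt{\left(6145 - 7045\right) + 1009}} = \sqrt{- \frac{1}{22836} + \sqrt{-900 + 1009}} = \sqrt{- \frac{1}{22836} + \sqrt{109}}$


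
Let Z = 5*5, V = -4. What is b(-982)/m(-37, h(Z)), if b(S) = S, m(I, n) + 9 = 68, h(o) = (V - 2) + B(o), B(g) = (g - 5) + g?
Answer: -982/59 ≈ -16.644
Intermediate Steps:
Z = 25
B(g) = -5 + 2*g (B(g) = (-5 + g) + g = -5 + 2*g)
h(o) = -11 + 2*o (h(o) = (-4 - 2) + (-5 + 2*o) = -6 + (-5 + 2*o) = -11 + 2*o)
m(I, n) = 59 (m(I, n) = -9 + 68 = 59)
b(-982)/m(-37, h(Z)) = -982/59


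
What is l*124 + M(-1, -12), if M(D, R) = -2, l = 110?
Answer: 13638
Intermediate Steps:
l*124 + M(-1, -12) = 110*124 - 2 = 13640 - 2 = 13638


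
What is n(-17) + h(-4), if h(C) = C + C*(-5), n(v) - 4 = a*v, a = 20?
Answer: -320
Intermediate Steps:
n(v) = 4 + 20*v
h(C) = -4*C (h(C) = C - 5*C = -4*C)
n(-17) + h(-4) = (4 + 20*(-17)) - 4*(-4) = (4 - 340) + 16 = -336 + 16 = -320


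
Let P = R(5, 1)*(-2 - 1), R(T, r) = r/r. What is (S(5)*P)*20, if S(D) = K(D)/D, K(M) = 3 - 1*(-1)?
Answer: -48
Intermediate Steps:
R(T, r) = 1
K(M) = 4 (K(M) = 3 + 1 = 4)
S(D) = 4/D
P = -3 (P = 1*(-2 - 1) = 1*(-3) = -3)
(S(5)*P)*20 = ((4/5)*(-3))*20 = -12/5*20 = -48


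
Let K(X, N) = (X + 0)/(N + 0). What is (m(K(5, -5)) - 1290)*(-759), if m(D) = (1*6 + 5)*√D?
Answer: 979110 - 8349*I ≈ 9.7911e+5 - 8349.0*I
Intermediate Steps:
K(X, N) = X/N
m(D) = 11*√D (m(D) = (6 + 5)*√D = 11*√D)
(m(K(5, -5)) - 1290)*(-759) = (11*√(5/(-5)) - 1290)*(-759) = (11*√(5*(-⅕)) - 1290)*(-759) = (11*√(-1) - 1290)*(-759) = (11*I - 1290)*(-759) = (-1290 + 11*I)*(-759) = 979110 - 8349*I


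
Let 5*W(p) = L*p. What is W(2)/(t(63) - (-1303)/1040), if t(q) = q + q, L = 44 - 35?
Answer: 3744/132343 ≈ 0.028290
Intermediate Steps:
L = 9
t(q) = 2*q
W(p) = 9*p/5 (W(p) = (9*p)/5 = 9*p/5)
W(2)/(t(63) - (-1303)/1040) = ((9/5)*2)/(2*63 - (-1303)/1040) = 18/(5*(126 - (-1303)/1040)) = 18/(5*(126 - 1*(-1303/1040))) = 18/(5*(126 + 1303/1040)) = 18/(5*(132343/1040)) = (18/5)*(1040/132343) = 3744/132343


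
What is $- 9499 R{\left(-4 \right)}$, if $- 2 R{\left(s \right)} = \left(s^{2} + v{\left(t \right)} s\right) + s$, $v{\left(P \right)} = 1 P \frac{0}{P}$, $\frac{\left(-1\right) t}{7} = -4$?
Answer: $56994$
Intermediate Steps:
$t = 28$ ($t = \left(-7\right) \left(-4\right) = 28$)
$v{\left(P \right)} = 0$ ($v{\left(P \right)} = P 0 = 0$)
$R{\left(s \right)} = - \frac{s}{2} - \frac{s^{2}}{2}$ ($R{\left(s \right)} = - \frac{\left(s^{2} + 0 s\right) + s}{2} = - \frac{\left(s^{2} + 0\right) + s}{2} = - \frac{s^{2} + s}{2} = - \frac{s + s^{2}}{2} = - \frac{s}{2} - \frac{s^{2}}{2}$)
$- 9499 R{\left(-4 \right)} = - 9499 \left(\left(- \frac{1}{2}\right) \left(-4\right) \left(1 - 4\right)\right) = - 9499 \left(\left(- \frac{1}{2}\right) \left(-4\right) \left(-3\right)\right) = \left(-9499\right) \left(-6\right) = 56994$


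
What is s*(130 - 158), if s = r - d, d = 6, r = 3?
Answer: 84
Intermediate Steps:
s = -3 (s = 3 - 1*6 = 3 - 6 = -3)
s*(130 - 158) = -3*(130 - 158) = -3*(-28) = 84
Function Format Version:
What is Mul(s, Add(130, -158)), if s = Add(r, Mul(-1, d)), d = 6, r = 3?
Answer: 84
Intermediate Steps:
s = -3 (s = Add(3, Mul(-1, 6)) = Add(3, -6) = -3)
Mul(s, Add(130, -158)) = Mul(-3, Add(130, -158)) = Mul(-3, -28) = 84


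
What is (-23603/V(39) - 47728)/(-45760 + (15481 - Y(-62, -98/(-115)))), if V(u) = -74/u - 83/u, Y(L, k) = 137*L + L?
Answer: 6572779/3410511 ≈ 1.9272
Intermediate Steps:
Y(L, k) = 138*L
V(u) = -157/u
(-23603/V(39) - 47728)/(-45760 + (15481 - Y(-62, -98/(-115)))) = (-23603/((-157/39)) - 47728)/(-45760 + (15481 - 138*(-62))) = (-23603/((-157*1/39)) - 47728)/(-45760 + (15481 - 1*(-8556))) = (-23603/(-157/39) - 47728)/(-45760 + (15481 + 8556)) = (-23603*(-39/157) - 47728)/(-45760 + 24037) = (920517/157 - 47728)/(-21723) = -6572779/157*(-1/21723) = 6572779/3410511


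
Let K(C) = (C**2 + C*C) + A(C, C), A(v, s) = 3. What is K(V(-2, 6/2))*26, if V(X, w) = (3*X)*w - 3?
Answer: 23010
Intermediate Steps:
V(X, w) = -3 + 3*X*w (V(X, w) = 3*X*w - 3 = -3 + 3*X*w)
K(C) = 3 + 2*C**2 (K(C) = (C**2 + C*C) + 3 = (C**2 + C**2) + 3 = 2*C**2 + 3 = 3 + 2*C**2)
K(V(-2, 6/2))*26 = (3 + 2*(-3 + 3*(-2)*(6/2))**2)*26 = (3 + 2*(-3 + 3*(-2)*(6*(1/2)))**2)*26 = (3 + 2*(-3 + 3*(-2)*3)**2)*26 = (3 + 2*(-3 - 18)**2)*26 = (3 + 2*(-21)**2)*26 = (3 + 2*441)*26 = (3 + 882)*26 = 885*26 = 23010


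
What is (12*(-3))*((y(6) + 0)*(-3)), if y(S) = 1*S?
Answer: 648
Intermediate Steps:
y(S) = S
(12*(-3))*((y(6) + 0)*(-3)) = (12*(-3))*((6 + 0)*(-3)) = -216*(-3) = -36*(-18) = 648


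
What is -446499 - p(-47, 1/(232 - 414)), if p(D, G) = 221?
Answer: -446720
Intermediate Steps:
-446499 - p(-47, 1/(232 - 414)) = -446499 - 1*221 = -446499 - 221 = -446720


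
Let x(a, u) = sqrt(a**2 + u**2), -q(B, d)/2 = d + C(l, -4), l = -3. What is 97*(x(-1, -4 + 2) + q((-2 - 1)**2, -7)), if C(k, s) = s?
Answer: 2134 + 97*sqrt(5) ≈ 2350.9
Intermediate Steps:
q(B, d) = 8 - 2*d (q(B, d) = -2*(d - 4) = -2*(-4 + d) = 8 - 2*d)
97*(x(-1, -4 + 2) + q((-2 - 1)**2, -7)) = 97*(sqrt((-1)**2 + (-4 + 2)**2) + (8 - 2*(-7))) = 97*(sqrt(1 + (-2)**2) + (8 + 14)) = 97*(sqrt(1 + 4) + 22) = 97*(sqrt(5) + 22) = 97*(22 + sqrt(5)) = 2134 + 97*sqrt(5)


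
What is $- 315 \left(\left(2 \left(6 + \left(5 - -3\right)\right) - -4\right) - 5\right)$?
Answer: $-8505$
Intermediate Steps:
$- 315 \left(\left(2 \left(6 + \left(5 - -3\right)\right) - -4\right) - 5\right) = - 315 \left(\left(2 \left(6 + \left(5 + 3\right)\right) + 4\right) - 5\right) = - 315 \left(\left(2 \left(6 + 8\right) + 4\right) - 5\right) = - 315 \left(\left(2 \cdot 14 + 4\right) - 5\right) = - 315 \left(\left(28 + 4\right) - 5\right) = - 315 \left(32 - 5\right) = \left(-315\right) 27 = -8505$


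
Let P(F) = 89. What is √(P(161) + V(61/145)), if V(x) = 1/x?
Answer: √340014/61 ≈ 9.5591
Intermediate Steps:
√(P(161) + V(61/145)) = √(89 + 1/(61/145)) = √(89 + 145/61) = √(5574/61) = √340014/61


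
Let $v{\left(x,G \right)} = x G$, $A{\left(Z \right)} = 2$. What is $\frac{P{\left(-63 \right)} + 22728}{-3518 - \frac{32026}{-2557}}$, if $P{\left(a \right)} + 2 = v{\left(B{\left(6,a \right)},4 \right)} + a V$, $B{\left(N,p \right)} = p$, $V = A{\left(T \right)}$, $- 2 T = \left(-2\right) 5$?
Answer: $- \frac{14285959}{2240875} \approx -6.3752$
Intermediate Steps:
$T = 5$ ($T = - \frac{\left(-2\right) 5}{2} = \left(- \frac{1}{2}\right) \left(-10\right) = 5$)
$V = 2$
$v{\left(x,G \right)} = G x$
$P{\left(a \right)} = -2 + 6 a$ ($P{\left(a \right)} = -2 + \left(4 a + a 2\right) = -2 + \left(4 a + 2 a\right) = -2 + 6 a$)
$\frac{P{\left(-63 \right)} + 22728}{-3518 - \frac{32026}{-2557}} = \frac{\left(-2 + 6 \left(-63\right)\right) + 22728}{-3518 - \frac{32026}{-2557}} = \frac{\left(-2 - 378\right) + 22728}{-3518 - - \frac{32026}{2557}} = \frac{-380 + 22728}{-3518 + \frac{32026}{2557}} = \frac{22348}{- \frac{8963500}{2557}} = 22348 \left(- \frac{2557}{8963500}\right) = - \frac{14285959}{2240875}$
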